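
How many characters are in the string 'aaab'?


String: 'aaab'
Counting characters:
  'a' appears 3 time(s)
  'b' appears 1 time(s)
Total length = 3 + 1 = 4

4


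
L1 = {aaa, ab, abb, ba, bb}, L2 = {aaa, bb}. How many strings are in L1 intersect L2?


L1 = {aaa, ab, abb, ba, bb}
L2 = {aaa, bb}
Checking each string in L1 against L2:
  'aaa': in L2? Yes
  'ab': in L2? No
  'abb': in L2? No
  'ba': in L2? No
  'bb': in L2? Yes
Intersection = {aaa, bb}
|L1 ∩ L2| = 2

2


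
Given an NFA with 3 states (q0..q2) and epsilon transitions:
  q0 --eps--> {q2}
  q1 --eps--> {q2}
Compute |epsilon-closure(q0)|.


Starting from q0
Initialize closure = {q0}
Follow epsilon from q0 -> add q2
Final closure: {q0, q2}
Size = 2

2


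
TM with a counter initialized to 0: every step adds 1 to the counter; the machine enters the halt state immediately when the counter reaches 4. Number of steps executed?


Counter starts at 0. Counting sequence:
  Step 1: counter = 1
  Step 2: counter = 2
  Step 3: counter = 3
  Step 4: counter = 4
Counter reached 4 -> halt
Total steps = 4

4


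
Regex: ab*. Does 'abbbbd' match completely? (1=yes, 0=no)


Pattern: ab*
String: 'abbbbd'
Pattern requires: exactly one 'a' followed by zero or more 'b's
First char is 'a' -> OK
Rest 'bbbbd': all b's? No
Result: 0

0


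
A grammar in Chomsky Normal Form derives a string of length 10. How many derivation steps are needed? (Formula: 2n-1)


Chomsky Normal Form derivation:
String length n = 10
Each step either:
  - Splits a nonterminal into two (n-1 such steps)
  - Converts a nonterminal to terminal (n such steps)
Total = (n-1) + n = 2n - 1
= 2(10) - 1
= 20 - 1
= 19

19


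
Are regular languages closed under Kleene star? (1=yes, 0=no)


Regular languages are closed under:
- Union (DFA product construction)
- Intersection (DFA product construction)
- Complement (swap accept/reject states)
- Concatenation (NFA construction)
- Kleene star (NFA construction)
Kleene star is in this list
Therefore: closed

1


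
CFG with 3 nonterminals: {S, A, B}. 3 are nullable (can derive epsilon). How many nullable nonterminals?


Nonterminals: {S, A, B}
A nonterminal is nullable if it can derive epsilon
Counting nullable nonterminals: 3
Total nullable = 3

3


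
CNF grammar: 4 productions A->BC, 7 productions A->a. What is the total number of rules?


CNF allows two rule forms:
  A -> BC (binary): 4 rules
  A -> a (terminal): 7 rules
Total = 4 + 7 = 11

11


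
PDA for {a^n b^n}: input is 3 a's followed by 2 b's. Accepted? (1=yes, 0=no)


Language requires equal numbers of a's and b's
PDA pushes for each 'a', pops for each 'b'
Number of a's = 3
Number of b's = 2
3 != 2 -> Reject

0


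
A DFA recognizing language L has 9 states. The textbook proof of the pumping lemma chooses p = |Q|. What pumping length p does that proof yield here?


Pumping lemma for regular languages (standard proof):
Take p = |Q|, the number of DFA states.
Any string of length >= |Q| passes through |Q|+1 states while reading its first |Q| symbols,
so by pigeonhole some state repeats, giving the loop that can be pumped.
Here |Q| = 9
Therefore the proof uses p = 9

9


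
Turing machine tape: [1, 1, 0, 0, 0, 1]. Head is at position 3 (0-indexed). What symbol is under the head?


Tape: [1, 1, 0, 0, 0, 1]
Positions: 0 1 2 3 4 5
Values:    1 1 0 0 0 1
Head at position 3
tape[3] = 0

0


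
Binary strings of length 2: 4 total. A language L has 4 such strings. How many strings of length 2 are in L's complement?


Alphabet: {0,1}
String length: 2
Total strings of length 2 = 2^2 = 4
Strings in L = 4
Complement = total - |L|
= 4 - 4
= 0

0


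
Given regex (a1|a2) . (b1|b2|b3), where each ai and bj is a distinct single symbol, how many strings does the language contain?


First group: 2 alternatives
Second group: 3 alternatives
Concatenation: each choice from group 1 pairs with each from group 2
Total = 2 x 3 = 6

6


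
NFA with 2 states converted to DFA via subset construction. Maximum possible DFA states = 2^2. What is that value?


NFA has 2 states
Subset construction: each DFA state = subset of NFA states
Maximum subsets = 2^2
2^2 = 4

4


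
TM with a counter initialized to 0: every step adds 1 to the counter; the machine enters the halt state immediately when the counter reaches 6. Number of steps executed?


Counter starts at 0. Counting sequence:
  Step 1: counter = 1
  Step 2: counter = 2
  Step 3: counter = 3
  Step 4: counter = 4
  Step 5: counter = 5
  Step 6: counter = 6
Counter reached 6 -> halt
Total steps = 6

6


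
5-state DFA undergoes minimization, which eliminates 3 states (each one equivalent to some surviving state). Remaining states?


Original DFA: 5 states
Redundant states removed: 3
Minimized states = original - removed
= 5 - 3
= 2

2


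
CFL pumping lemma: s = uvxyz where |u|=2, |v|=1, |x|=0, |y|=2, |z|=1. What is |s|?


|s| = |u| + |v| + |x| + |y| + |z|
= 2 + 1 + 0 + 2 + 1
= 3 + 0 + 3
= 3 + 3
= 6

6


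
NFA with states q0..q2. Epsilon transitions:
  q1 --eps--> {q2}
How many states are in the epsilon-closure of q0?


Starting from q0
Initialize closure = {q0}
q0 has no outgoing epsilon transitions -> nothing to add
Final closure: {q0}
Size = 1

1


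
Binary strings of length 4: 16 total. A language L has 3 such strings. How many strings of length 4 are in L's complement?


Alphabet: {0,1}
String length: 4
Total strings of length 4 = 2^4 = 16
Strings in L = 3
Complement = total - |L|
= 16 - 3
= 13

13


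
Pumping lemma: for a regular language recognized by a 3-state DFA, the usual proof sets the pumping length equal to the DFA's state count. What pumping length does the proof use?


Pumping lemma for regular languages (standard proof):
Take p = |Q|, the number of DFA states.
Any string of length >= |Q| passes through |Q|+1 states while reading its first |Q| symbols,
so by pigeonhole some state repeats, giving the loop that can be pumped.
Here |Q| = 3
Therefore the proof uses p = 3

3


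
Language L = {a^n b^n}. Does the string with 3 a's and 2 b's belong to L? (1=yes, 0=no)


Language requires equal numbers of a's and b's
PDA pushes for each 'a', pops for each 'b'
Number of a's = 3
Number of b's = 2
3 != 2 -> Reject

0


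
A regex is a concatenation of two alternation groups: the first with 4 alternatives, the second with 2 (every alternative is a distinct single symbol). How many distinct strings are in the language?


First group: 4 alternatives
Second group: 2 alternatives
Concatenation: each choice from group 1 pairs with each from group 2
Total = 4 x 2 = 8

8


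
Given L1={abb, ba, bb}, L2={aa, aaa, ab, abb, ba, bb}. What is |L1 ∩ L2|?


L1 = {abb, ba, bb}
L2 = {aa, aaa, ab, abb, ba, bb}
Checking each string in L1 against L2:
  'abb': in L2? Yes
  'ba': in L2? Yes
  'bb': in L2? Yes
Intersection = {abb, ba, bb}
|L1 ∩ L2| = 3

3


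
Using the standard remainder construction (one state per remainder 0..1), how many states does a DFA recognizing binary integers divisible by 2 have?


Divisibility by 2 is tracked via the remainder mod 2: 0, 1, ..., 1
The construction assigns one state to each remainder
Number of remainders = 2

2


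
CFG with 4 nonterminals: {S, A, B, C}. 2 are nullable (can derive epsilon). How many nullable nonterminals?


Nonterminals: {S, A, B, C}
A nonterminal is nullable if it can derive epsilon
Counting nullable nonterminals: 2
Total nullable = 2

2


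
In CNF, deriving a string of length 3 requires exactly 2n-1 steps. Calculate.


Chomsky Normal Form derivation:
String length n = 3
Each step either:
  - Splits a nonterminal into two (n-1 such steps)
  - Converts a nonterminal to terminal (n such steps)
Total = (n-1) + n = 2n - 1
= 2(3) - 1
= 6 - 1
= 5

5


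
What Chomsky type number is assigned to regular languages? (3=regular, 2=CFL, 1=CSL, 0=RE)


Chomsky hierarchy levels:
  Type 3: Regular (DFA/NFA/regex)
  Type 2: Context-free (PDA)
  Type 1: Context-sensitive
  Type 0: Recursively enumerable (TM)
'regular' corresponds to Type 3

3


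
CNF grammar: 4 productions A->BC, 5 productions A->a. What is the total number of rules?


CNF allows two rule forms:
  A -> BC (binary): 4 rules
  A -> a (terminal): 5 rules
Total = 4 + 5 = 9

9


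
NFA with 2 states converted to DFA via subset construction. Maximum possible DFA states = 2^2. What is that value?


NFA has 2 states
Subset construction: each DFA state = subset of NFA states
Maximum subsets = 2^2
2^2 = 4

4


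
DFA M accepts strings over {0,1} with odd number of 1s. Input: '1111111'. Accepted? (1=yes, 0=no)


DFA has 2 states: q_even (start, accept=no) and q_odd
Processing string '1111111' character by character:
  Position 0: read '1', 1-count=1 -> q_odd
  Position 1: read '1', 1-count=2 -> q_even
  Position 2: read '1', 1-count=3 -> q_odd
  Position 3: read '1', 1-count=4 -> q_even
  Position 4: read '1', 1-count=5 -> q_odd
  Position 5: read '1', 1-count=6 -> q_even
  Position 6: read '1', 1-count=7 -> q_odd
Final state: q_odd, total 1s = 7 (odd); the DFA requires an odd count -> accept

1


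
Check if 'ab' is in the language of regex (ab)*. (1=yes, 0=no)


Pattern: (ab)*
String: 'ab'
Pattern requires: zero or more repetitions of 'ab'
Pairs: ['ab']
All pairs are 'ab'? Yes
Result: 1

1


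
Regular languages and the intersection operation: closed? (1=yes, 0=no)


Regular languages are closed under all standard operations:
- Union: Yes (product construction)
- Intersection: Yes (product construction)
- Complement: Yes (swap accept/reject)
- Concatenation: Yes (NFA construction)
Operation: intersection -> Closed

1


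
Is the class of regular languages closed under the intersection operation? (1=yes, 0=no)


Regular languages are closed under:
- Union (DFA product construction)
- Intersection (DFA product construction)
- Complement (swap accept/reject states)
- Concatenation (NFA construction)
- Kleene star (NFA construction)
intersection is in this list
Therefore: closed

1


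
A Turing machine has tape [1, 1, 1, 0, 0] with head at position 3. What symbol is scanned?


Tape: [1, 1, 1, 0, 0]
Positions: 0 1 2 3 4
Values:    1 1 1 0 0
Head at position 3
tape[3] = 0

0


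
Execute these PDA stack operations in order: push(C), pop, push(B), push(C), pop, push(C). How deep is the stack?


Tracing stack operations:
  push(C) -> stack = [C], depth=1
  pop -> removed C, stack = [], depth=0
  push(B) -> stack = [B], depth=1
  push(C) -> stack = [B,C], depth=2
  pop -> removed C, stack = [B], depth=1
  push(C) -> stack = [B,C], depth=2
Final depth = 2

2


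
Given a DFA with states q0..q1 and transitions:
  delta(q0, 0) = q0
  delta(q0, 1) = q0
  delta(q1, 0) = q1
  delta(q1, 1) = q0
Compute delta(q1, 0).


Looking up transition function:
delta(q1, 0) in the table
Row: q1, Column: 0
Result: q1

q1


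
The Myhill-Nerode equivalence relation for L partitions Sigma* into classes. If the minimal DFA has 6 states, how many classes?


Myhill-Nerode theorem:
Number of equivalence classes = number of states in minimal DFA
Minimal DFA states = 6
Therefore equivalence classes = 6

6


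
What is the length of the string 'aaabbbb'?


String: 'aaabbbb'
Counting characters:
  'a' appears 3 time(s)
  'b' appears 4 time(s)
Total length = 3 + 4 = 7

7


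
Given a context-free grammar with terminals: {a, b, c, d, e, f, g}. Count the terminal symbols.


Terminal symbols: a, b, c, d, e, f, g
Counting each: a (#1), b (#2), c (#3), d (#4), e (#5), f (#6), g (#7)
Total = 7

7


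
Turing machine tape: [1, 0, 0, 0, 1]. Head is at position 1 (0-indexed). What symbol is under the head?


Tape: [1, 0, 0, 0, 1]
Positions: 0 1 2 3 4
Values:    1 0 0 0 1
Head at position 1
tape[1] = 0

0


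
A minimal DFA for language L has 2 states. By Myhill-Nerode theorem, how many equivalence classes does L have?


Myhill-Nerode theorem:
Number of equivalence classes = number of states in minimal DFA
Minimal DFA states = 2
Therefore equivalence classes = 2

2


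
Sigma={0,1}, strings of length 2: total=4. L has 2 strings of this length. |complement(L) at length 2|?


Alphabet: {0,1}
String length: 2
Total strings of length 2 = 2^2 = 4
Strings in L = 2
Complement = total - |L|
= 4 - 2
= 2

2


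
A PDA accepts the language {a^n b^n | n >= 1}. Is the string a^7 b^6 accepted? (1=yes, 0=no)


Language requires equal numbers of a's and b's
PDA pushes for each 'a', pops for each 'b'
Number of a's = 7
Number of b's = 6
7 != 6 -> Reject

0


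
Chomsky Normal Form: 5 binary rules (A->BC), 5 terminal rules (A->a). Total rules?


CNF allows two rule forms:
  A -> BC (binary): 5 rules
  A -> a (terminal): 5 rules
Total = 5 + 5 = 10

10


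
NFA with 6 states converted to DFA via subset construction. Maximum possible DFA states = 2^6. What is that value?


NFA has 6 states
Subset construction: each DFA state = subset of NFA states
Maximum subsets = 2^6
2^6 = 64

64


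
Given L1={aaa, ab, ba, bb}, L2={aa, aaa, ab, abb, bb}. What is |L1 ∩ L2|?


L1 = {aaa, ab, ba, bb}
L2 = {aa, aaa, ab, abb, bb}
Checking each string in L1 against L2:
  'aaa': in L2? Yes
  'ab': in L2? Yes
  'ba': in L2? No
  'bb': in L2? Yes
Intersection = {aaa, ab, bb}
|L1 ∩ L2| = 3

3


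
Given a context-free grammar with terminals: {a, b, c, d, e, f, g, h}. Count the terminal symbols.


Terminal symbols: a, b, c, d, e, f, g, h
Counting each: a (#1), b (#2), c (#3), d (#4), e (#5), f (#6), g (#7), h (#8)
Total = 8

8


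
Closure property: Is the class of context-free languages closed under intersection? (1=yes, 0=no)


CFL closure properties:
  Closed under: union, concatenation, Kleene star
  NOT closed under: intersection, complement
Operation 'intersection' is in not-closed list -> No (not closed)

0


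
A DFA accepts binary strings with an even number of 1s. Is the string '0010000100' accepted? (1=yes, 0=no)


DFA has 2 states: q_even (start, accept=yes) and q_odd
Processing string '0010000100' character by character:
  Position 0: read '0', 1-count=0 -> q_even (no change)
  Position 1: read '0', 1-count=0 -> q_even (no change)
  Position 2: read '1', 1-count=1 -> q_odd
  Position 3: read '0', 1-count=1 -> q_odd (no change)
  Position 4: read '0', 1-count=1 -> q_odd (no change)
  Position 5: read '0', 1-count=1 -> q_odd (no change)
  Position 6: read '0', 1-count=1 -> q_odd (no change)
  Position 7: read '1', 1-count=2 -> q_even
  Position 8: read '0', 1-count=2 -> q_even (no change)
  Position 9: read '0', 1-count=2 -> q_even (no change)
Final state: q_even, total 1s = 2 (even); the DFA requires an even count -> accept

1


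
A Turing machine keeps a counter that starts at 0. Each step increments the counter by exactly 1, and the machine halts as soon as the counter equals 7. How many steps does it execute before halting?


Counter starts at 0. Counting sequence:
  Step 1: counter = 1
  Step 2: counter = 2
  Step 3: counter = 3
  Step 4: counter = 4
  Step 5: counter = 5
  Step 6: counter = 6
  Step 7: counter = 7
Counter reached 7 -> halt
Total steps = 7

7


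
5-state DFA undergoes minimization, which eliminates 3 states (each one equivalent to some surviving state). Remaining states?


Original DFA: 5 states
Redundant states removed: 3
Minimized states = original - removed
= 5 - 3
= 2

2


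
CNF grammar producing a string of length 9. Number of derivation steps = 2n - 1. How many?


Chomsky Normal Form derivation:
String length n = 9
Each step either:
  - Splits a nonterminal into two (n-1 such steps)
  - Converts a nonterminal to terminal (n such steps)
Total = (n-1) + n = 2n - 1
= 2(9) - 1
= 18 - 1
= 17

17


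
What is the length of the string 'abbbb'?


String: 'abbbb'
Counting characters:
  'a' appears 1 time(s)
  'b' appears 4 time(s)
Total length = 1 + 4 = 5

5


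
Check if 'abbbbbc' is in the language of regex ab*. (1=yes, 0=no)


Pattern: ab*
String: 'abbbbbc'
Pattern requires: exactly one 'a' followed by zero or more 'b's
First char is 'a' -> OK
Rest 'bbbbbc': all b's? No
Result: 0

0


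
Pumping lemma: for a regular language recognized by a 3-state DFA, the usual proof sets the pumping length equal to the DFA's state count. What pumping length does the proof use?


Pumping lemma for regular languages (standard proof):
Take p = |Q|, the number of DFA states.
Any string of length >= |Q| passes through |Q|+1 states while reading its first |Q| symbols,
so by pigeonhole some state repeats, giving the loop that can be pumped.
Here |Q| = 3
Therefore the proof uses p = 3

3


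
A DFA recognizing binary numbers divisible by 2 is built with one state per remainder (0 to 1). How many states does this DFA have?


Divisibility by 2 is tracked via the remainder mod 2: 0, 1, ..., 1
The construction assigns one state to each remainder
Number of remainders = 2

2


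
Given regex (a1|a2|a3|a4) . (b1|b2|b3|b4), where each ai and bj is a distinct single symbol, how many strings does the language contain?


First group: 4 alternatives
Second group: 4 alternatives
Concatenation: each choice from group 1 pairs with each from group 2
Total = 4 x 4 = 16

16


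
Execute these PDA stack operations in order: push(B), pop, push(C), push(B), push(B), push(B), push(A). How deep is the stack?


Tracing stack operations:
  push(B) -> stack = [B], depth=1
  pop -> removed B, stack = [], depth=0
  push(C) -> stack = [C], depth=1
  push(B) -> stack = [C,B], depth=2
  push(B) -> stack = [C,B,B], depth=3
  push(B) -> stack = [C,B,B,B], depth=4
  push(A) -> stack = [C,B,B,B,A], depth=5
Final depth = 5

5


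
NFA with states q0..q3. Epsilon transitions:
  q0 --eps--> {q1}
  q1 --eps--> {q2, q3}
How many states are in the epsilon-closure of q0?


Starting from q0
Initialize closure = {q0}
Follow epsilon from q0 -> add q1
Follow epsilon from q1 -> add q2
Follow epsilon from q1 -> add q3
Final closure: {q0, q1, q2, q3}
Size = 4

4


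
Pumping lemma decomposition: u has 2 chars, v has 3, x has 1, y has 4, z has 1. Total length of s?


|s| = |u| + |v| + |x| + |y| + |z|
= 2 + 3 + 1 + 4 + 1
= 5 + 1 + 5
= 6 + 5
= 11

11


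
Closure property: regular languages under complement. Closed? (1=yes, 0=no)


Regular languages are closed under:
- Union (DFA product construction)
- Intersection (DFA product construction)
- Complement (swap accept/reject states)
- Concatenation (NFA construction)
- Kleene star (NFA construction)
complement is in this list
Therefore: closed

1


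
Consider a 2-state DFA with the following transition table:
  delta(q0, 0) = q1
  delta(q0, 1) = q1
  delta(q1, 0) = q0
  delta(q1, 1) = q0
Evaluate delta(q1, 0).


Looking up transition function:
delta(q1, 0) in the table
Row: q1, Column: 0
Result: q0

q0


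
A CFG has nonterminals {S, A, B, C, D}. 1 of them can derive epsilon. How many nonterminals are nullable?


Nonterminals: {S, A, B, C, D}
A nonterminal is nullable if it can derive epsilon
Counting nullable nonterminals: 1
Total nullable = 1

1


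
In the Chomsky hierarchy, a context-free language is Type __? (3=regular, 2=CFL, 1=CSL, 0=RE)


Chomsky hierarchy levels:
  Type 3: Regular (DFA/NFA/regex)
  Type 2: Context-free (PDA)
  Type 1: Context-sensitive
  Type 0: Recursively enumerable (TM)
'context-free' corresponds to Type 2

2


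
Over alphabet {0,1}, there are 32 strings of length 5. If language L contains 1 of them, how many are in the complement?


Alphabet: {0,1}
String length: 5
Total strings of length 5 = 2^5 = 32
Strings in L = 1
Complement = total - |L|
= 32 - 1
= 31

31


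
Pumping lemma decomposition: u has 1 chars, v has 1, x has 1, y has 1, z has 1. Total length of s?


|s| = |u| + |v| + |x| + |y| + |z|
= 1 + 1 + 1 + 1 + 1
= 2 + 1 + 2
= 3 + 2
= 5

5


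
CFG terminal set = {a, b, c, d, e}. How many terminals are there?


Terminal symbols: a, b, c, d, e
Counting each: a (#1), b (#2), c (#3), d (#4), e (#5)
Total = 5

5


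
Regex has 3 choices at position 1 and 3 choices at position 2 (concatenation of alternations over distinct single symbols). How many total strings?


First group: 3 alternatives
Second group: 3 alternatives
Concatenation: each choice from group 1 pairs with each from group 2
Total = 3 x 3 = 9

9


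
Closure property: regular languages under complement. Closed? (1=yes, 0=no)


Regular languages are closed under:
- Union (DFA product construction)
- Intersection (DFA product construction)
- Complement (swap accept/reject states)
- Concatenation (NFA construction)
- Kleene star (NFA construction)
complement is in this list
Therefore: closed

1


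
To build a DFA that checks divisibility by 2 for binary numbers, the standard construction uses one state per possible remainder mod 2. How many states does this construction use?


Divisibility by 2 is tracked via the remainder mod 2: 0, 1, ..., 1
The construction assigns one state to each remainder
Number of remainders = 2

2


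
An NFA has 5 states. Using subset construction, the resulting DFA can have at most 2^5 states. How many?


NFA has 5 states
Subset construction: each DFA state = subset of NFA states
Maximum subsets = 2^5
2^5 = 32

32


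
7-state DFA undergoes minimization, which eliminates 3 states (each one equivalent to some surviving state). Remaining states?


Original DFA: 7 states
Redundant states removed: 3
Minimized states = original - removed
= 7 - 3
= 4

4


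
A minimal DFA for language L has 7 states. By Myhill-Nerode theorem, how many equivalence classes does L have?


Myhill-Nerode theorem:
Number of equivalence classes = number of states in minimal DFA
Minimal DFA states = 7
Therefore equivalence classes = 7

7


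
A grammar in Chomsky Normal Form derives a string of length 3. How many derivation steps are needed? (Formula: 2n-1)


Chomsky Normal Form derivation:
String length n = 3
Each step either:
  - Splits a nonterminal into two (n-1 such steps)
  - Converts a nonterminal to terminal (n such steps)
Total = (n-1) + n = 2n - 1
= 2(3) - 1
= 6 - 1
= 5

5


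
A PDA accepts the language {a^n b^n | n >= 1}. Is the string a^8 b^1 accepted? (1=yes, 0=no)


Language requires equal numbers of a's and b's
PDA pushes for each 'a', pops for each 'b'
Number of a's = 8
Number of b's = 1
8 != 1 -> Reject

0


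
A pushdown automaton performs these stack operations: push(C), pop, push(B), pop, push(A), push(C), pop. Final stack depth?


Tracing stack operations:
  push(C) -> stack = [C], depth=1
  pop -> removed C, stack = [], depth=0
  push(B) -> stack = [B], depth=1
  pop -> removed B, stack = [], depth=0
  push(A) -> stack = [A], depth=1
  push(C) -> stack = [A,C], depth=2
  pop -> removed C, stack = [A], depth=1
Final depth = 1

1


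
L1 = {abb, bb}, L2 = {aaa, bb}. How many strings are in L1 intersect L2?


L1 = {abb, bb}
L2 = {aaa, bb}
Checking each string in L1 against L2:
  'abb': in L2? No
  'bb': in L2? Yes
Intersection = {bb}
|L1 ∩ L2| = 1

1


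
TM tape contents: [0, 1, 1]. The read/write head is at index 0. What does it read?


Tape: [0, 1, 1]
Positions: 0 1 2
Values:    0 1 1
Head at position 0
tape[0] = 0

0


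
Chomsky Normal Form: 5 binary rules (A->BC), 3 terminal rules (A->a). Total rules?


CNF allows two rule forms:
  A -> BC (binary): 5 rules
  A -> a (terminal): 3 rules
Total = 5 + 3 = 8

8


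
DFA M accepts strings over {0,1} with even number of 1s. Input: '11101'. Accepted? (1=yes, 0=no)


DFA has 2 states: q_even (start, accept=yes) and q_odd
Processing string '11101' character by character:
  Position 0: read '1', 1-count=1 -> q_odd
  Position 1: read '1', 1-count=2 -> q_even
  Position 2: read '1', 1-count=3 -> q_odd
  Position 3: read '0', 1-count=3 -> q_odd (no change)
  Position 4: read '1', 1-count=4 -> q_even
Final state: q_even, total 1s = 4 (even); the DFA requires an even count -> accept

1


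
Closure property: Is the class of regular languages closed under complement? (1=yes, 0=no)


Regular languages are closed under all standard operations:
- Union: Yes (product construction)
- Intersection: Yes (product construction)
- Complement: Yes (swap accept/reject)
- Concatenation: Yes (NFA construction)
Operation: complement -> Closed

1


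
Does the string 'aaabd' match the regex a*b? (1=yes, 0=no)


Pattern: a*b
String: 'aaabd'
Pattern requires: zero or more 'a's followed by exactly one 'b'
Found 3 leading 'a's
Remaining: 'bd'
Remaining is not 'b' -> no match
Result: 0

0


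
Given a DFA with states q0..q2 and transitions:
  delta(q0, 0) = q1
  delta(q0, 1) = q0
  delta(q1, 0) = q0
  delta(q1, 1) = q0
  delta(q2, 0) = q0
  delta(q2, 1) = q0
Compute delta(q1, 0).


Looking up transition function:
delta(q1, 0) in the table
Row: q1, Column: 0
Result: q0

q0


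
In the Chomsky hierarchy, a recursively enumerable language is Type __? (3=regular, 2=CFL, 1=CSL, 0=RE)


Chomsky hierarchy levels:
  Type 3: Regular (DFA/NFA/regex)
  Type 2: Context-free (PDA)
  Type 1: Context-sensitive
  Type 0: Recursively enumerable (TM)
'recursively enumerable' corresponds to Type 0

0


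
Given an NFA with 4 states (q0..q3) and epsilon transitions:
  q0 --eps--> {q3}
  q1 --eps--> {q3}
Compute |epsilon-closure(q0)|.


Starting from q0
Initialize closure = {q0}
Follow epsilon from q0 -> add q3
Final closure: {q0, q3}
Size = 2

2


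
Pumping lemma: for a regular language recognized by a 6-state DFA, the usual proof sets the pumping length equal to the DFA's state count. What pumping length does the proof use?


Pumping lemma for regular languages (standard proof):
Take p = |Q|, the number of DFA states.
Any string of length >= |Q| passes through |Q|+1 states while reading its first |Q| symbols,
so by pigeonhole some state repeats, giving the loop that can be pumped.
Here |Q| = 6
Therefore the proof uses p = 6

6


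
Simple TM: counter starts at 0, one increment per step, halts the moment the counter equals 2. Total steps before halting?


Counter starts at 0. Counting sequence:
  Step 1: counter = 1
  Step 2: counter = 2
Counter reached 2 -> halt
Total steps = 2

2


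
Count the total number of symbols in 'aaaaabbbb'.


String: 'aaaaabbbb'
Counting characters:
  'a' appears 5 time(s)
  'b' appears 4 time(s)
Total length = 5 + 4 = 9

9


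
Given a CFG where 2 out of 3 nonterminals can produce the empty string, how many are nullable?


Nonterminals: {S, A, B}
A nonterminal is nullable if it can derive epsilon
Counting nullable nonterminals: 2
Total nullable = 2

2


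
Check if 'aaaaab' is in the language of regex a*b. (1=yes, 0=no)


Pattern: a*b
String: 'aaaaab'
Pattern requires: zero or more 'a's followed by exactly one 'b'
Found 5 leading 'a's
Remaining: 'b'
Remaining is exactly 'b' -> match
Result: 1

1


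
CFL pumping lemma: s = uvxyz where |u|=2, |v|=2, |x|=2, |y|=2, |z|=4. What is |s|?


|s| = |u| + |v| + |x| + |y| + |z|
= 2 + 2 + 2 + 2 + 4
= 4 + 2 + 6
= 6 + 6
= 12

12


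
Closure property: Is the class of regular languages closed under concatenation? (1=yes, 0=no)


Regular languages are closed under all standard operations:
- Union: Yes (product construction)
- Intersection: Yes (product construction)
- Complement: Yes (swap accept/reject)
- Concatenation: Yes (NFA construction)
Operation: concatenation -> Closed

1


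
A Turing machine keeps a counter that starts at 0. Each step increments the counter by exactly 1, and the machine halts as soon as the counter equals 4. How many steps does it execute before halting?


Counter starts at 0. Counting sequence:
  Step 1: counter = 1
  Step 2: counter = 2
  Step 3: counter = 3
  Step 4: counter = 4
Counter reached 4 -> halt
Total steps = 4

4


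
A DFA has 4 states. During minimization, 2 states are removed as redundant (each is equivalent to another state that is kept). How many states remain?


Original DFA: 4 states
Redundant states removed: 2
Minimized states = original - removed
= 4 - 2
= 2

2


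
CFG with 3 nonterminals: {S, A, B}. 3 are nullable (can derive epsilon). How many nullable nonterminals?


Nonterminals: {S, A, B}
A nonterminal is nullable if it can derive epsilon
Counting nullable nonterminals: 3
Total nullable = 3

3


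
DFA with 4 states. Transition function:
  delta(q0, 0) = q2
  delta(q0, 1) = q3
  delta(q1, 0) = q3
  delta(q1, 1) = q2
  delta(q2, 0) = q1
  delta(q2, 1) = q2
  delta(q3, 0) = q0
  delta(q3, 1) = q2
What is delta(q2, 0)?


Looking up transition function:
delta(q2, 0) in the table
Row: q2, Column: 0
Result: q1

q1


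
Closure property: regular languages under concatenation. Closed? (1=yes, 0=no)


Regular languages are closed under:
- Union (DFA product construction)
- Intersection (DFA product construction)
- Complement (swap accept/reject states)
- Concatenation (NFA construction)
- Kleene star (NFA construction)
concatenation is in this list
Therefore: closed

1


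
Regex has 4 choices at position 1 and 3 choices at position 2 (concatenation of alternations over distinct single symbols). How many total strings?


First group: 4 alternatives
Second group: 3 alternatives
Concatenation: each choice from group 1 pairs with each from group 2
Total = 4 x 3 = 12

12


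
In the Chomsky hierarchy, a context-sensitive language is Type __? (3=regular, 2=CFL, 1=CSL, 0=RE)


Chomsky hierarchy levels:
  Type 3: Regular (DFA/NFA/regex)
  Type 2: Context-free (PDA)
  Type 1: Context-sensitive
  Type 0: Recursively enumerable (TM)
'context-sensitive' corresponds to Type 1

1


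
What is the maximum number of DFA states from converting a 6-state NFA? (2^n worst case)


NFA has 6 states
Subset construction: each DFA state = subset of NFA states
Maximum subsets = 2^6
2^6 = 64

64


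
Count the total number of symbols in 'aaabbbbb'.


String: 'aaabbbbb'
Counting characters:
  'a' appears 3 time(s)
  'b' appears 5 time(s)
Total length = 3 + 5 = 8

8


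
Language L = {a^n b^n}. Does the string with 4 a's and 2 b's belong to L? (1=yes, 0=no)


Language requires equal numbers of a's and b's
PDA pushes for each 'a', pops for each 'b'
Number of a's = 4
Number of b's = 2
4 != 2 -> Reject

0


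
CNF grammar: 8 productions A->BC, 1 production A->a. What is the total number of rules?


CNF allows two rule forms:
  A -> BC (binary): 8 rules
  A -> a (terminal): 1 rule
Total = 8 + 1 = 9

9


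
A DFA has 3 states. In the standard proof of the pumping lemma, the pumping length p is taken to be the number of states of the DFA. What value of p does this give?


Pumping lemma for regular languages (standard proof):
Take p = |Q|, the number of DFA states.
Any string of length >= |Q| passes through |Q|+1 states while reading its first |Q| symbols,
so by pigeonhole some state repeats, giving the loop that can be pumped.
Here |Q| = 3
Therefore the proof uses p = 3

3


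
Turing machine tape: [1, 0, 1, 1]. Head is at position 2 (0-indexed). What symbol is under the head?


Tape: [1, 0, 1, 1]
Positions: 0 1 2 3
Values:    1 0 1 1
Head at position 2
tape[2] = 1

1


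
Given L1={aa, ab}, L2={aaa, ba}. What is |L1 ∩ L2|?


L1 = {aa, ab}
L2 = {aaa, ba}
Checking each string in L1 against L2:
  'aa': in L2? No
  'ab': in L2? No
Intersection = {}
|L1 ∩ L2| = 0

0


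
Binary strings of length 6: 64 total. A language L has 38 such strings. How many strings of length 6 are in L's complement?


Alphabet: {0,1}
String length: 6
Total strings of length 6 = 2^6 = 64
Strings in L = 38
Complement = total - |L|
= 64 - 38
= 26

26


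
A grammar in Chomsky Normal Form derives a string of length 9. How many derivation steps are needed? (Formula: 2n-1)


Chomsky Normal Form derivation:
String length n = 9
Each step either:
  - Splits a nonterminal into two (n-1 such steps)
  - Converts a nonterminal to terminal (n such steps)
Total = (n-1) + n = 2n - 1
= 2(9) - 1
= 18 - 1
= 17

17


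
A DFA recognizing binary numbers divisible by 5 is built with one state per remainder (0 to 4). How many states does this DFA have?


Divisibility by 5 is tracked via the remainder mod 5: 0, 1, ..., 4
The construction assigns one state to each remainder
Number of remainders = 5

5


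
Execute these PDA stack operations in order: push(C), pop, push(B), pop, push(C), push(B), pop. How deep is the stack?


Tracing stack operations:
  push(C) -> stack = [C], depth=1
  pop -> removed C, stack = [], depth=0
  push(B) -> stack = [B], depth=1
  pop -> removed B, stack = [], depth=0
  push(C) -> stack = [C], depth=1
  push(B) -> stack = [C,B], depth=2
  pop -> removed B, stack = [C], depth=1
Final depth = 1

1


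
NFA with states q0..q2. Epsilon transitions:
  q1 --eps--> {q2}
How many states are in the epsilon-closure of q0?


Starting from q0
Initialize closure = {q0}
q0 has no outgoing epsilon transitions -> nothing to add
Final closure: {q0}
Size = 1

1


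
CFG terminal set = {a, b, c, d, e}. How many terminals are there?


Terminal symbols: a, b, c, d, e
Counting each: a (#1), b (#2), c (#3), d (#4), e (#5)
Total = 5

5


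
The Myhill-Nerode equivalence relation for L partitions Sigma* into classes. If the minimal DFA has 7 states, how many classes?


Myhill-Nerode theorem:
Number of equivalence classes = number of states in minimal DFA
Minimal DFA states = 7
Therefore equivalence classes = 7

7


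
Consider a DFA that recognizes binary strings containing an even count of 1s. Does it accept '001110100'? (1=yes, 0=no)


DFA has 2 states: q_even (start, accept=yes) and q_odd
Processing string '001110100' character by character:
  Position 0: read '0', 1-count=0 -> q_even (no change)
  Position 1: read '0', 1-count=0 -> q_even (no change)
  Position 2: read '1', 1-count=1 -> q_odd
  Position 3: read '1', 1-count=2 -> q_even
  Position 4: read '1', 1-count=3 -> q_odd
  Position 5: read '0', 1-count=3 -> q_odd (no change)
  Position 6: read '1', 1-count=4 -> q_even
  Position 7: read '0', 1-count=4 -> q_even (no change)
  Position 8: read '0', 1-count=4 -> q_even (no change)
Final state: q_even, total 1s = 4 (even); the DFA requires an even count -> accept

1


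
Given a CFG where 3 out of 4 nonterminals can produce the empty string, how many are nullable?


Nonterminals: {S, A, B, C}
A nonterminal is nullable if it can derive epsilon
Counting nullable nonterminals: 3
Total nullable = 3

3


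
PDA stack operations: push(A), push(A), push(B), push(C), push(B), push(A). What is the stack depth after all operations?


Tracing stack operations:
  push(A) -> stack = [A], depth=1
  push(A) -> stack = [A,A], depth=2
  push(B) -> stack = [A,A,B], depth=3
  push(C) -> stack = [A,A,B,C], depth=4
  push(B) -> stack = [A,A,B,C,B], depth=5
  push(A) -> stack = [A,A,B,C,B,A], depth=6
Final depth = 6

6


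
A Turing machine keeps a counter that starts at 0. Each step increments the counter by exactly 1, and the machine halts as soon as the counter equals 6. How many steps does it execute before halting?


Counter starts at 0. Counting sequence:
  Step 1: counter = 1
  Step 2: counter = 2
  Step 3: counter = 3
  Step 4: counter = 4
  Step 5: counter = 5
  Step 6: counter = 6
Counter reached 6 -> halt
Total steps = 6

6


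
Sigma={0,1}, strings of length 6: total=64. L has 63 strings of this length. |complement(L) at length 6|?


Alphabet: {0,1}
String length: 6
Total strings of length 6 = 2^6 = 64
Strings in L = 63
Complement = total - |L|
= 64 - 63
= 1

1


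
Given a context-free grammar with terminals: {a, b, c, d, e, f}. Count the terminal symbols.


Terminal symbols: a, b, c, d, e, f
Counting each: a (#1), b (#2), c (#3), d (#4), e (#5), f (#6)
Total = 6

6


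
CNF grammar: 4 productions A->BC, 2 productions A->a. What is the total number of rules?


CNF allows two rule forms:
  A -> BC (binary): 4 rules
  A -> a (terminal): 2 rules
Total = 4 + 2 = 6

6


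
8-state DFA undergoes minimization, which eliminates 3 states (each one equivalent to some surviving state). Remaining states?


Original DFA: 8 states
Redundant states removed: 3
Minimized states = original - removed
= 8 - 3
= 5

5


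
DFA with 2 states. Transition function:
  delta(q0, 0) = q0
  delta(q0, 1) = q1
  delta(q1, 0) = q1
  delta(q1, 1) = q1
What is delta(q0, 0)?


Looking up transition function:
delta(q0, 0) in the table
Row: q0, Column: 0
Result: q0

q0


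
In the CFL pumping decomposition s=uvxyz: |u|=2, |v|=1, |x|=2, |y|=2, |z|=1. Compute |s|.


|s| = |u| + |v| + |x| + |y| + |z|
= 2 + 1 + 2 + 2 + 1
= 3 + 2 + 3
= 5 + 3
= 8

8


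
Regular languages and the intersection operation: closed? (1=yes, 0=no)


Regular languages are closed under all standard operations:
- Union: Yes (product construction)
- Intersection: Yes (product construction)
- Complement: Yes (swap accept/reject)
- Concatenation: Yes (NFA construction)
Operation: intersection -> Closed

1


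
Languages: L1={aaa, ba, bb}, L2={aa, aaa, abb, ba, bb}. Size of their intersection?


L1 = {aaa, ba, bb}
L2 = {aa, aaa, abb, ba, bb}
Checking each string in L1 against L2:
  'aaa': in L2? Yes
  'ba': in L2? Yes
  'bb': in L2? Yes
Intersection = {aaa, ba, bb}
|L1 ∩ L2| = 3

3


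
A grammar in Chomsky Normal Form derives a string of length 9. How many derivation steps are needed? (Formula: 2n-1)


Chomsky Normal Form derivation:
String length n = 9
Each step either:
  - Splits a nonterminal into two (n-1 such steps)
  - Converts a nonterminal to terminal (n such steps)
Total = (n-1) + n = 2n - 1
= 2(9) - 1
= 18 - 1
= 17

17


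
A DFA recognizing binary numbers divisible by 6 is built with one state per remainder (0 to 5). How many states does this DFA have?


Divisibility by 6 is tracked via the remainder mod 6: 0, 1, ..., 5
The construction assigns one state to each remainder
Number of remainders = 6

6


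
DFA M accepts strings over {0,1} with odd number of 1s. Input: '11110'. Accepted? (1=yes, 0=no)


DFA has 2 states: q_even (start, accept=no) and q_odd
Processing string '11110' character by character:
  Position 0: read '1', 1-count=1 -> q_odd
  Position 1: read '1', 1-count=2 -> q_even
  Position 2: read '1', 1-count=3 -> q_odd
  Position 3: read '1', 1-count=4 -> q_even
  Position 4: read '0', 1-count=4 -> q_even (no change)
Final state: q_even, total 1s = 4 (even); the DFA requires an odd count -> reject

0


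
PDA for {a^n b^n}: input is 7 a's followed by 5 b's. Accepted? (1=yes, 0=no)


Language requires equal numbers of a's and b's
PDA pushes for each 'a', pops for each 'b'
Number of a's = 7
Number of b's = 5
7 != 5 -> Reject

0


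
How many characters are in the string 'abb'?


String: 'abb'
Counting characters:
  'a' appears 1 time(s)
  'b' appears 2 time(s)
Total length = 1 + 2 = 3

3


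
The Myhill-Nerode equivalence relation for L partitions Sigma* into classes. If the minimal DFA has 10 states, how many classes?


Myhill-Nerode theorem:
Number of equivalence classes = number of states in minimal DFA
Minimal DFA states = 10
Therefore equivalence classes = 10

10


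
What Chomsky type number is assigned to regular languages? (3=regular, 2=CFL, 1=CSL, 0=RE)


Chomsky hierarchy levels:
  Type 3: Regular (DFA/NFA/regex)
  Type 2: Context-free (PDA)
  Type 1: Context-sensitive
  Type 0: Recursively enumerable (TM)
'regular' corresponds to Type 3

3


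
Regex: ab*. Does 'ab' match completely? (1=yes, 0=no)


Pattern: ab*
String: 'ab'
Pattern requires: exactly one 'a' followed by zero or more 'b's
First char is 'a' -> OK
Rest 'b': all b's? Yes
Result: 1

1


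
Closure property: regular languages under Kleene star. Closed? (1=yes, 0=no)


Regular languages are closed under:
- Union (DFA product construction)
- Intersection (DFA product construction)
- Complement (swap accept/reject states)
- Concatenation (NFA construction)
- Kleene star (NFA construction)
Kleene star is in this list
Therefore: closed

1
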